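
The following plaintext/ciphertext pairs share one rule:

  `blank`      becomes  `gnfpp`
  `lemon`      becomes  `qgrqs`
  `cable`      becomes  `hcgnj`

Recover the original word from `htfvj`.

crate

Shifts by position in blank: pos 0: b→g (+5), pos 1: l→n (+2), pos 2: a→f (+5), pos 3: n→p (+2) — repeating every 2. A repeating key of period 2 is used — shifts +5, +2 over and over.
Decoding htfvj: h−5=c, t−2=r, f−5=a, v−2=t, j−5=e.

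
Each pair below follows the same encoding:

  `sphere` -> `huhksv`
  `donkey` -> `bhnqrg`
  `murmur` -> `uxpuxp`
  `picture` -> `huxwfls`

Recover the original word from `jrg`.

The output letters match the input read backwards, each shifted +3: sphere reversed is erehps. Two steps: reverse the string, then apply a Caesar shift of +3.
Reversing it on jrg: shift back: j−3=g, r−3=o, g−3=d → god; then reverse → dog.

dog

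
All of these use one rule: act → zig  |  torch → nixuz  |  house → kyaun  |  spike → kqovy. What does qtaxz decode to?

trunk

The output letters match the input read backwards, each shifted +6: act reversed is tca. The word is reversed, then every letter is shifted forward by 6.
Decoding qtaxz: shift back: q−6=k, t−6=n, a−6=u, x−6=r, z−6=t → knurt; then reverse → trunk.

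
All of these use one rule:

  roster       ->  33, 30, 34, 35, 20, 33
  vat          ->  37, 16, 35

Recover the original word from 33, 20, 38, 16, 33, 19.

reward

r is letter #18 and maps to 33: an offset of 15. The number is (letter's place in the alphabet, a=1) + 15.
Undoing it on 33, 20, 38, 16, 33, 19: 33→(33−15)÷1=18=r, 20→(20−15)÷1=5=e, 38→(38−15)÷1=23=w, 16→(16−15)÷1=1=a, 33→(33−15)÷1=18=r, 19→(19−15)÷1=4=d.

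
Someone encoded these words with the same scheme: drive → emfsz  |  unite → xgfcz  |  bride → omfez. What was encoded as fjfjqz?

icicle

d(3)→e(4) and r(17)→m(12) fit y≡21x+19 (mod 26); the inverse of 21 mod 26 is 5. Each letter's alphabet position (a=0..z=25) is mapped through 21·x+19 mod 26 — an affine cipher.
Decoding fjfjqz: f(5)→5·(5−19)≡8=i; j(9)→5·(9−19)≡2=c; f(5)→5·(5−19)≡8=i; j(9)→5·(9−19)≡2=c; q(16)→5·(16−19)≡11=l; z(25)→5·(25−19)≡4=e (all mod 26).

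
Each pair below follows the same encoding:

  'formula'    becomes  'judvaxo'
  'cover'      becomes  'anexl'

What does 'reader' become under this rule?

The output letters match the input read backwards, each shifted +9: formula reversed is alumrof. The word is reversed, then every letter is shifted forward by 9.
Applying it to reader: reverse → redaer; then shift: r+9=a, e+9=n, d+9=m, a+9=j, e+9=n, r+9=a.

anmjna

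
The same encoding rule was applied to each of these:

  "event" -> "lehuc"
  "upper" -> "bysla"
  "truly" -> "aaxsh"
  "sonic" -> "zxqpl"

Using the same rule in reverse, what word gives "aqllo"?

A repeating key of period 3 is used — shifts +7, +9, +3 over and over.
Decoding aqllo: a−7=t, q−9=h, l−3=i, l−7=e, o−9=f.

thief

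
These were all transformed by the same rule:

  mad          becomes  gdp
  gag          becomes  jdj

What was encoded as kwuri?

The output letters match the input read backwards, each shifted +3: mad reversed is dam. The word is reversed, then every letter is shifted forward by 3.
Reversing it on kwuri: shift back: k−3=h, w−3=t, u−3=r, r−3=o, i−3=f → htrof; then reverse → forth.

forth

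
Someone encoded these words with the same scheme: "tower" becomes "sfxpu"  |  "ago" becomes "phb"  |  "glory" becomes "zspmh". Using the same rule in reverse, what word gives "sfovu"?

tuner

The output letters match the input read backwards, each shifted +1: tower reversed is rewot. The word is reversed, then every letter is shifted forward by 1.
Reversing it on sfovu: shift back: s−1=r, f−1=e, o−1=n, v−1=u, u−1=t → renut; then reverse → tuner.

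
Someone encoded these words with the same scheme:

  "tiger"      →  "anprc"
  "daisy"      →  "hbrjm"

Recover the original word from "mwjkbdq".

The output letters match the input read backwards, each shifted +9: tiger reversed is regit. The word is reversed, then every letter is shifted forward by 9.
Decoding mwjkbdq: shift back: m−9=d, w−9=n, j−9=a, k−9=b, b−9=s, d−9=u, q−9=h → dnabsuh; then reverse → husband.

husband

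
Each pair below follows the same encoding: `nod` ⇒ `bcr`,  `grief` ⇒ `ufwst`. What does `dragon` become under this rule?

Every letter moves 14 places later in the alphabet, wrapping around z→a.
On dragon: d+14=r, r+14=f, a+14=o, g+14=u, o+14=c, n+14=b.

rfoucb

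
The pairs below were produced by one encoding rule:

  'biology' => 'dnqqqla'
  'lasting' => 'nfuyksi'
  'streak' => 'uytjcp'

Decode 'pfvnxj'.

native

Shifts by position in biology: pos 0: b→d (+2), pos 1: i→n (+5), pos 2: o→q (+2), pos 3: l→q (+5) — repeating every 2. It's a Vigenère-style cipher with numeric key [2,5]: position i shifts by key[i mod 2].
Decoding pfvnxj: p−2=n, f−5=a, v−2=t, n−5=i, x−2=v, j−5=e.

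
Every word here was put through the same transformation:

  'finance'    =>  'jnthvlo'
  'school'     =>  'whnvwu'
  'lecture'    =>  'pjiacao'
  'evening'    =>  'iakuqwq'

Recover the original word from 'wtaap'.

south

In finance: f→j is +4, i→n is +5, n→t is +6, a→h is +7 — the shift increases by 1 each position. The shift increases by 1 at each position, starting from +4: 4, 5, 6, ….
Undoing it on wtaap: w−4=s, t−5=o, a−6=u, a−7=t, p−8=h.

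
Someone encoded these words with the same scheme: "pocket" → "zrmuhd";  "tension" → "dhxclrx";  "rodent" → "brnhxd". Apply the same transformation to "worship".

The shift depends on letter class: consonant p→z is +10, but vowel o→r is +3. The rule splits by letter class: vowels +3, consonants +10.
Applying it to worship: w(cons)+10=g, o(vowel)+3=r, r(cons)+10=b, s(cons)+10=c, h(cons)+10=r, i(vowel)+3=l, p(cons)+10=z.

grbcrlz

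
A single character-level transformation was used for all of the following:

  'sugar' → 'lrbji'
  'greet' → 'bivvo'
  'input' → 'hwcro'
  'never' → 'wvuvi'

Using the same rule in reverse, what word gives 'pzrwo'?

This is an affine cipher: with a=0,…,z=25, each position x becomes (3x+9) mod 26.
Reversing it on pzrwo: p(15)→9·(15−9)≡2=c; z(25)→9·(25−9)≡14=o; r(17)→9·(17−9)≡20=u; w(22)→9·(22−9)≡13=n; o(14)→9·(14−9)≡19=t (all mod 26).

count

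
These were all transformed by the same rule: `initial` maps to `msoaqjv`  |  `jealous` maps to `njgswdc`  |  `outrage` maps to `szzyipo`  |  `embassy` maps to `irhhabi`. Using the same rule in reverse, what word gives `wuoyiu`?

The shift increases by 1 at each position, starting from +4: 4, 5, 6, ….
Decoding wuoyiu: w−4=s, u−5=p, o−6=i, y−7=r, i−8=a, u−9=l.

spiral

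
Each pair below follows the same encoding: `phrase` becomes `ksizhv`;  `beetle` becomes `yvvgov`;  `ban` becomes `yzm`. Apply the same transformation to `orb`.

This is the alphabet-reversal cipher (Atbash): a becomes z, b becomes y, etc.
Applying it to orb: o↔l, r↔i, b↔y.

liy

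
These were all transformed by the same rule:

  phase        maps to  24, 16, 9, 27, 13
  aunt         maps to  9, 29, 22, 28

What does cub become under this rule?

11, 29, 10

p is letter #16 and maps to 24: an offset of 8. Each letter is replaced by its alphabet position (a=1..z=26) + 8.
On cub: c=3→11, u=21→29, b=2→10.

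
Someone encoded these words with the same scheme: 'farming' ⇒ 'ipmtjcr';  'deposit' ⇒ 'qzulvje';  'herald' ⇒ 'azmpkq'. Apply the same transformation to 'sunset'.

f(5)→i(8) and a(0)→p(15) fit y≡9x+15 (mod 26); the inverse of 9 mod 26 is 3. This is an affine cipher: with a=0,…,z=25, each position x becomes (9x+15) mod 26.
For sunset: s(18)→9·18+15≡21=v; u(20)→9·20+15≡13=n; n(13)→9·13+15≡2=c; s(18)→9·18+15≡21=v; e(4)→9·4+15≡25=z; t(19)→9·19+15≡4=e (all mod 26).

vncvze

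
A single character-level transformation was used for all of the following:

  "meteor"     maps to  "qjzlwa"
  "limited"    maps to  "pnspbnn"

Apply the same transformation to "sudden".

Letter i (0-indexed) is shifted by i+4, so successive shifts are 4, 5, 6, ….
For sudden: s+4=w, u+5=z, d+6=j, d+7=k, e+8=m, n+9=w.

wzjkmw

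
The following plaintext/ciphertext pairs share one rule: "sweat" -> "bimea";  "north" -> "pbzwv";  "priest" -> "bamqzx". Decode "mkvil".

dance

The output letters match the input read backwards, each shifted +8: sweat reversed is taews. Read the word backwards and shift each letter +8.
Undoing it on mkvil: shift back: m−8=e, k−8=c, v−8=n, i−8=a, l−8=d → ecnad; then reverse → dance.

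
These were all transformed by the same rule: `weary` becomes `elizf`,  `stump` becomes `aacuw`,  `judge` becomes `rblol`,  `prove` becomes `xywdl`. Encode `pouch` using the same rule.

Shifts by position in weary: pos 0: w→e (+8), pos 1: e→l (+7), pos 2: a→i (+8), pos 3: r→z (+8), pos 4: y→f (+7) — repeating every 3. The shifts repeat in a cycle of length 3: positions 0,1,… shift by +8, +7, +8, then the pattern repeats.
Applying it to pouch: p+8=x, o+7=v, u+8=c, c+8=k, h+7=o.

xvcko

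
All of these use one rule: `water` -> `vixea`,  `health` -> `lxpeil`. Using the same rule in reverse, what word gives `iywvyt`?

pursue

Two steps: reverse the string, then apply a Caesar shift of +4.
Reversing it on iywvyt: shift back: i−4=e, y−4=u, w−4=s, v−4=r, y−4=u, t−4=p → eusrup; then reverse → pursue.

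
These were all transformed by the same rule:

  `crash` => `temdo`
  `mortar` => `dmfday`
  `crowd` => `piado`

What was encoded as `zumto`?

chain

Read the word backwards and shift each letter +12.
Undoing it on zumto: shift back: z−12=n, u−12=i, m−12=a, t−12=h, o−12=c → niahc; then reverse → chain.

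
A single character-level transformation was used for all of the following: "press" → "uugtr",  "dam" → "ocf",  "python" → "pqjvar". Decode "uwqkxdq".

obvious

The output letters match the input read backwards, each shifted +2: press reversed is sserp. The word is reversed, then every letter is shifted forward by 2.
Decoding uwqkxdq: shift back: u−2=s, w−2=u, q−2=o, k−2=i, x−2=v, d−2=b, q−2=o → suoivbo; then reverse → obvious.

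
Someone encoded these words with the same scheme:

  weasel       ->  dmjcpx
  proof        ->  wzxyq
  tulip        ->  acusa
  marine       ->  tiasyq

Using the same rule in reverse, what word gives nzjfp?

grave

In weasel: w→d is +7, e→m is +8, a→j is +9, s→c is +10 — the shift increases by 1 each position. The shift increases by 1 at each position, starting from +7: 7, 8, 9, ….
Undoing it on nzjfp: n−7=g, z−8=r, j−9=a, f−10=v, p−11=e.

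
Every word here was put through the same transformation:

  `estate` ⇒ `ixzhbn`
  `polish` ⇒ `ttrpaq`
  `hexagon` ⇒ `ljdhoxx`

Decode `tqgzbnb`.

plaster

In estate: e→i is +4, s→x is +5, t→z is +6, a→h is +7 — the shift increases by 1 each position. The shift increases by 1 at each position, starting from +4: 4, 5, 6, ….
Decoding tqgzbnb: t−4=p, q−5=l, g−6=a, z−7=s, b−8=t, n−9=e, b−10=r.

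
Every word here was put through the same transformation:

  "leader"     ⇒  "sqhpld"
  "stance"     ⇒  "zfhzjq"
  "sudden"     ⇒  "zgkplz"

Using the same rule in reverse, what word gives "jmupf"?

candy

Shifts by position in leader: pos 0: l→s (+7), pos 1: e→q (+12), pos 2: a→h (+7), pos 3: d→p (+12) — repeating every 2. The shifts repeat in a cycle of length 2: positions 0,1,… shift by +7, +12, then the pattern repeats.
Undoing it on jmupf: j−7=c, m−12=a, u−7=n, p−12=d, f−7=y.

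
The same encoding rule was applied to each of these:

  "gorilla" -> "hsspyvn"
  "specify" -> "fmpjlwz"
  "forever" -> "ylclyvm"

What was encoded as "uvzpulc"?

The output letters match the input read backwards, each shifted +7: gorilla reversed is allirog. Two steps: reverse the string, then apply a Caesar shift of +7.
Reversing it on uvzpulc: shift back: u−7=n, v−7=o, z−7=s, p−7=i, u−7=n, l−7=e, c−7=v → nosinev; then reverse → venison.

venison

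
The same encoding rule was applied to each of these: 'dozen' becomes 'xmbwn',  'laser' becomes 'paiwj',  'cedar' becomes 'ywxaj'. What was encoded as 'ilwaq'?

speak

Treating letters as 0–25, the rule is x ↦ 25x + 0 (mod 26).
Decoding ilwaq: i(8)→25·(8−0)≡18=s; l(11)→25·(11−0)≡15=p; w(22)→25·(22−0)≡4=e; a(0)→25·(0−0)≡0=a; q(16)→25·(16−0)≡10=k (all mod 26).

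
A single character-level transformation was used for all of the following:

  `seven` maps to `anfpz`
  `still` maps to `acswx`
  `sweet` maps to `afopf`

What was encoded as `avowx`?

smell

In seven: s→a is +8, e→n is +9, v→f is +10, e→p is +11 — the shift increases by 1 each position. Letter i (0-indexed) is shifted by i+8, so successive shifts are 8, 9, 10, ….
Undoing it on avowx: a−8=s, v−9=m, o−10=e, w−11=l, x−12=l.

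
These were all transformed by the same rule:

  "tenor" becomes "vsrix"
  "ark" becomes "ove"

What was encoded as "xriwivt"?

Two steps: reverse the string, then apply a Caesar shift of +4.
Decoding xriwivt: shift back: x−4=t, r−4=n, i−4=e, w−4=s, i−4=e, v−4=r, t−4=p → tneserp; then reverse → present.

present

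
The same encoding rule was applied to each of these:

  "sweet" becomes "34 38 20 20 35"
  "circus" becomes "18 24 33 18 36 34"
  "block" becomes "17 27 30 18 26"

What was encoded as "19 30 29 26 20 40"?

s is letter #19 and maps to 34: an offset of 15. The number is (letter's place in the alphabet, a=1) + 15.
Reversing it on 19 30 29 26 20 40: 19→(19−15)÷1=4=d, 30→(30−15)÷1=15=o, 29→(29−15)÷1=14=n, 26→(26−15)÷1=11=k, 20→(20−15)÷1=5=e, 40→(40−15)÷1=25=y.

donkey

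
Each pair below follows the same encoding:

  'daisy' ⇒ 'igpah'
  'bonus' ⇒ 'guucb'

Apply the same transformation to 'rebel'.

wkimu

In daisy: d→i is +5, a→g is +6, i→p is +7, s→a is +8 — the shift increases by 1 each position. The shift increases by 1 at each position, starting from +5: 5, 6, 7, ….
On rebel: r+5=w, e+6=k, b+7=i, e+8=m, l+9=u.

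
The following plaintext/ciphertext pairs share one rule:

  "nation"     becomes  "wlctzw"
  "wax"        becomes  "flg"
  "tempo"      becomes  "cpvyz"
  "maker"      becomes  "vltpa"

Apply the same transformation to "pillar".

ytuula

The shift depends on letter class: consonant n→w is +9, but vowel a→l is +11. The rule splits by letter class: vowels +11, consonants +9.
Applying it to pillar: p(cons)+9=y, i(vowel)+11=t, l(cons)+9=u, l(cons)+9=u, a(vowel)+11=l, r(cons)+9=a.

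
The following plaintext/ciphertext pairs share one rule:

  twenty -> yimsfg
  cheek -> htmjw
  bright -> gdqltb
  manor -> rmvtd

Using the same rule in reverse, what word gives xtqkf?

shift

Shifts by position in twenty: pos 0: t→y (+5), pos 1: w→i (+12), pos 2: e→m (+8), pos 3: n→s (+5), pos 4: t→f (+12), pos 5: y→g (+8) — repeating every 3. It's a Vigenère-style cipher with numeric key [5,12,8]: position i shifts by key[i mod 3].
Reversing it on xtqkf: x−5=s, t−12=h, q−8=i, k−5=f, f−12=t.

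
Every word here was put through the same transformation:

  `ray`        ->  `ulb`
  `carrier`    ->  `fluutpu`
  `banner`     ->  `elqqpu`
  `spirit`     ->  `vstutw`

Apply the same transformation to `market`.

plunpw

The shift depends on letter class: consonant r→u is +3, but vowel a→l is +11. Vowels shift forward by 11 and consonants shift forward by 3.
Applying it to market: m(cons)+3=p, a(vowel)+11=l, r(cons)+3=u, k(cons)+3=n, e(vowel)+11=p, t(cons)+3=w.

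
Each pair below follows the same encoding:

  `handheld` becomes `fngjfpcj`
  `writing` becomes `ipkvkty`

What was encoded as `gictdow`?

The output letters match the input read backwards, each shifted +2: handheld reversed is dlehdnah. The word is reversed, then every letter is shifted forward by 2.
Reversing it on gictdow: shift back: g−2=e, i−2=g, c−2=a, t−2=r, d−2=b, o−2=m, w−2=u → egarbmu; then reverse → umbrage.

umbrage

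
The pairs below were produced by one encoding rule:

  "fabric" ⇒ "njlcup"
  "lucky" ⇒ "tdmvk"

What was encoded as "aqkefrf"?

In fabric: f→n is +8, a→j is +9, b→l is +10, r→c is +11 — the shift increases by 1 each position. The shift increases by 1 at each position, starting from +8: 8, 9, 10, ….
Decoding aqkefrf: a−8=s, q−9=h, k−10=a, e−11=t, f−12=t, r−13=e, f−14=r.

shatter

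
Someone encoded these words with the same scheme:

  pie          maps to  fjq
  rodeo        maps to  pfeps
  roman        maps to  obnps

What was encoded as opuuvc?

The word is reversed, then every letter is shifted forward by 1.
Decoding opuuvc: shift back: o−1=n, p−1=o, u−1=t, u−1=t, v−1=u, c−1=b → nottub; then reverse → button.

button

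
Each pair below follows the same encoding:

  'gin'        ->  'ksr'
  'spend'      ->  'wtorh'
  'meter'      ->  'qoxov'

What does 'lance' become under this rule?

The shift depends on letter class: consonant g→k is +4, but vowel i→s is +10. Two shifts are in play — +10 for a/e/i/o/u, +4 for every other letter.
For lance: l(cons)+4=p, a(vowel)+10=k, n(cons)+4=r, c(cons)+4=g, e(vowel)+10=o.

pkrgo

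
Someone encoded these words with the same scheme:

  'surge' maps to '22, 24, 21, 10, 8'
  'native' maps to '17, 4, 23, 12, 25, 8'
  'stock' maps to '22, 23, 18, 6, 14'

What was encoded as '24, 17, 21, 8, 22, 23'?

The number is (letter's place in the alphabet, a=1) + 3.
Undoing it on 24, 17, 21, 8, 22, 23: 24→(24−3)÷1=21=u, 17→(17−3)÷1=14=n, 21→(21−3)÷1=18=r, 8→(8−3)÷1=5=e, 22→(22−3)÷1=19=s, 23→(23−3)÷1=20=t.

unrest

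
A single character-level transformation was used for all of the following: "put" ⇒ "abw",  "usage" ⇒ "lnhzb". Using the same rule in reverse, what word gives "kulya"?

The output letters match the input read backwards, each shifted +7: put reversed is tup. Two steps: reverse the string, then apply a Caesar shift of +7.
Reversing it on kulya: shift back: k−7=d, u−7=n, l−7=e, y−7=r, a−7=t → dnert; then reverse → trend.

trend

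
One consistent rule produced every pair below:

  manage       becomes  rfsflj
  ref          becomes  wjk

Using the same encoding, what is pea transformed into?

ujf

It's a constant shift of +5 (ROT5).
For pea: p+5=u, e+5=j, a+5=f.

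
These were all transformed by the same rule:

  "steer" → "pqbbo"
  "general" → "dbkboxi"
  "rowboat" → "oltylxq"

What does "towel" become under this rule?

Every letter moves 23 places later in the alphabet, wrapping around z→a.
Applying it to towel: t+23=q, o+23=l, w+23=t, e+23=b, l+23=i.

qltbi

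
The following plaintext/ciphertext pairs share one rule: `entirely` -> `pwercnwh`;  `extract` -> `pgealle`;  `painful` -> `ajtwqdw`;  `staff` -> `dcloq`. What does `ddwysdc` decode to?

It's a Vigenère-style cipher with numeric key [11,9]: position i shifts by key[i mod 2].
Undoing it on ddwysdc: d−11=s, d−9=u, w−11=l, y−9=p, s−11=h, d−9=u, c−11=r.

sulphur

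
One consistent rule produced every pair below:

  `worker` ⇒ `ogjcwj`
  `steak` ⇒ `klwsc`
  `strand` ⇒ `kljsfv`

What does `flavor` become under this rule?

Each letter is shifted forward by 18 in the alphabet (a Caesar shift of +18).
On flavor: f+18=x, l+18=d, a+18=s, v+18=n, o+18=g, r+18=j.

xdsngj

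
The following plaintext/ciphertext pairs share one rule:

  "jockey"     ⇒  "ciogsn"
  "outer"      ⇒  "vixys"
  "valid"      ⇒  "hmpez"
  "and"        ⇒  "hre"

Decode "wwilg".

The word is reversed, then every letter is shifted forward by 4.
Undoing it on wwilg: shift back: w−4=s, w−4=s, i−4=e, l−4=h, g−4=c → ssehc; then reverse → chess.

chess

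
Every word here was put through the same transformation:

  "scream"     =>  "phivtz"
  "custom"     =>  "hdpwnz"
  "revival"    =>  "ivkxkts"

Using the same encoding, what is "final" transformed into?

This is an affine cipher: with a=0,…,z=25, each position x becomes (7x+19) mod 26.
On final: f(5)→7·5+19≡2=c; i(8)→7·8+19≡23=x; n(13)→7·13+19≡6=g; a(0)→7·0+19≡19=t; l(11)→7·11+19≡18=s (all mod 26).

cxgts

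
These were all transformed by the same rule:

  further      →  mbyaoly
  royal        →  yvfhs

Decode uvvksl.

noodle

Compare letters: f→m is +7, u→b is +7, r→y is +7 — a constant shift. Each letter is shifted forward by 7 in the alphabet (a Caesar shift of +7).
Undoing it on uvvksl: u−7=n, v−7=o, v−7=o, k−7=d, s−7=l, l−7=e.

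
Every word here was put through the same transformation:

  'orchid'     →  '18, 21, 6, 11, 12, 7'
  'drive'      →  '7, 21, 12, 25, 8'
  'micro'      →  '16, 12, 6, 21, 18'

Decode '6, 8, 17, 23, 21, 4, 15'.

central

The number is (letter's place in the alphabet, a=1) + 3.
Undoing it on 6, 8, 17, 23, 21, 4, 15: 6→(6−3)÷1=3=c, 8→(8−3)÷1=5=e, 17→(17−3)÷1=14=n, 23→(23−3)÷1=20=t, 21→(21−3)÷1=18=r, 4→(4−3)÷1=1=a, 15→(15−3)÷1=12=l.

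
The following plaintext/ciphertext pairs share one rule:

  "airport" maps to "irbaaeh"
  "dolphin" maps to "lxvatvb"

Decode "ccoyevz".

utensil

In airport: a→i is +8, i→r is +9, r→b is +10, p→a is +11 — the shift increases by 1 each position. Each letter shifts forward by (position + 8), i.e. 8, 9, 10, … — the shift grows by one for each successive letter.
Decoding ccoyevz: c−8=u, c−9=t, o−10=e, y−11=n, e−12=s, v−13=i, z−14=l.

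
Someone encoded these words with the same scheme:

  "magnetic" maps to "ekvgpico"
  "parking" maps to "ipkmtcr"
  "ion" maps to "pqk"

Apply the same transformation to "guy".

awi

Two steps: reverse the string, then apply a Caesar shift of +2.
Applying it to guy: reverse → yug; then shift: y+2=a, u+2=w, g+2=i.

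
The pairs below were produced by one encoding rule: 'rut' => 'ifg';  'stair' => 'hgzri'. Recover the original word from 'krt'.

Each pair mirrors across the alphabet (r↔i, u↔f, t↔g): positions sum to 25. Letters are reflected about the middle of the alphabet (position → 25−position): Atbash.
Undoing it on krt: k↔p, r↔i, t↔g.

pig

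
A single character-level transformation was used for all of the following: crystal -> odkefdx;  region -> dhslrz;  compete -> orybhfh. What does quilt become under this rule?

Two shifts are in play — +3 for a/e/i/o/u, +12 for every other letter.
Applying it to quilt: q(cons)+12=c, u(vowel)+3=x, i(vowel)+3=l, l(cons)+12=x, t(cons)+12=f.

cxlxf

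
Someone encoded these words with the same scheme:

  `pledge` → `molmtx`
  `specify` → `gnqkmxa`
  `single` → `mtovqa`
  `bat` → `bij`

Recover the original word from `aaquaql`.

The output letters match the input read backwards, each shifted +8: pledge reversed is egdelp. Two steps: reverse the string, then apply a Caesar shift of +8.
Decoding aaquaql: shift back: a−8=s, a−8=s, q−8=i, u−8=m, a−8=s, q−8=i, l−8=d → ssimsid; then reverse → dismiss.

dismiss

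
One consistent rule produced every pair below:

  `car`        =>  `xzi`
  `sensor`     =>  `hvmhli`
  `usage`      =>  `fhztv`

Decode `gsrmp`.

Each letter is replaced by its mirror in the alphabet: a↔z, b↔y, c↔x, and so on (the Atbash cipher).
Decoding gsrmp: g↔t, s↔h, r↔i, m↔n, p↔k.

think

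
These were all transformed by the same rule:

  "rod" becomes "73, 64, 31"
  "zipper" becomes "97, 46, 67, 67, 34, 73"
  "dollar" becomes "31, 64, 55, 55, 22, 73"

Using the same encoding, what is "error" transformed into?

34, 73, 73, 64, 73

r(#18)→73 and o(#15)→64: differences scale by 3, so n = 3·pos + 19. With a=1..z=26, the number is 3·pos + 19.
Applying it to error: e=5→34, r=18→73, r=18→73, o=15→64, r=18→73.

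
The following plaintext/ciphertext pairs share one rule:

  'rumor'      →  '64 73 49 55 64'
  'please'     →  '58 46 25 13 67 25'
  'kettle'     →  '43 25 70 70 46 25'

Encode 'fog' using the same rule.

28 55 31

r(#18)→64 and u(#21)→73: differences scale by 3, so n = 3·pos + 10. The formula is n = 3×(alphabet index, a=1) + 10.
For fog: f=6→28, o=15→55, g=7→31.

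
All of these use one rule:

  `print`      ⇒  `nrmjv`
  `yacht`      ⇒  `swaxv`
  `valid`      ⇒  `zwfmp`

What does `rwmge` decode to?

raise

p(15)→n(13) and r(17)→r(17) fit y≡15x+22 (mod 26); the inverse of 15 mod 26 is 7. Treating letters as 0–25, the rule is x ↦ 15x + 22 (mod 26).
Reversing it on rwmge: r(17)→7·(17−22)≡17=r; w(22)→7·(22−22)≡0=a; m(12)→7·(12−22)≡8=i; g(6)→7·(6−22)≡18=s; e(4)→7·(4−22)≡4=e (all mod 26).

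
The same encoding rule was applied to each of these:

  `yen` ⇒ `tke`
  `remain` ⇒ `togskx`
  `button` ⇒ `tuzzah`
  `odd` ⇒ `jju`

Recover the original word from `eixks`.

The output letters match the input read backwards, each shifted +6: yen reversed is ney. Two steps: reverse the string, then apply a Caesar shift of +6.
Undoing it on eixks: shift back: e−6=y, i−6=c, x−6=r, k−6=e, s−6=m → ycrem; then reverse → mercy.

mercy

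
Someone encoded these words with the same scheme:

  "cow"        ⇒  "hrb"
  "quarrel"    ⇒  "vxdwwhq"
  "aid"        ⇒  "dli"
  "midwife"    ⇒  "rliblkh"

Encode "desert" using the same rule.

ihxhwy

The shift depends on letter class: consonant c→h is +5, but vowel o→r is +3. Vowels shift forward by 3 and consonants shift forward by 5.
On desert: d(cons)+5=i, e(vowel)+3=h, s(cons)+5=x, e(vowel)+3=h, r(cons)+5=w, t(cons)+5=y.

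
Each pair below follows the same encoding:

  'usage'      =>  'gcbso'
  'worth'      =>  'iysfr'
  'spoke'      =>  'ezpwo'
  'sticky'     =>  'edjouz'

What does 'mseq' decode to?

aide

A repeating key of period 3 is used — shifts +12, +10, +1 over and over.
Undoing it on mseq: m−12=a, s−10=i, e−1=d, q−12=e.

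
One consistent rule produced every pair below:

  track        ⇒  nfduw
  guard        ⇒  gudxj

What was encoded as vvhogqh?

endless

The output letters match the input read backwards, each shifted +3: track reversed is kcart. Two steps: reverse the string, then apply a Caesar shift of +3.
Undoing it on vvhogqh: shift back: v−3=s, v−3=s, h−3=e, o−3=l, g−3=d, q−3=n, h−3=e → sseldne; then reverse → endless.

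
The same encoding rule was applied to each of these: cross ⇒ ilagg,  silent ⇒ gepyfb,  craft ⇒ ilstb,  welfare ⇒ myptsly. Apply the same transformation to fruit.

tlweb

c(2)→i(8) and r(17)→l(11) fit y≡21x+18 (mod 26); the inverse of 21 mod 26 is 5. This is an affine cipher: with a=0,…,z=25, each position x becomes (21x+18) mod 26.
Applying it to fruit: f(5)→21·5+18≡19=t; r(17)→21·17+18≡11=l; u(20)→21·20+18≡22=w; i(8)→21·8+18≡4=e; t(19)→21·19+18≡1=b (all mod 26).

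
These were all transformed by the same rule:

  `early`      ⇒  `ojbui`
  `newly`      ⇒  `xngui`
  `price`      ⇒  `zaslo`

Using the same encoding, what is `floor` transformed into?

Shifts by position in early: pos 0: e→o (+10), pos 1: a→j (+9), pos 2: r→b (+10), pos 3: l→u (+9) — repeating every 2. It's a Vigenère-style cipher with numeric key [10,9]: position i shifts by key[i mod 2].
For floor: f+10=p, l+9=u, o+10=y, o+9=x, r+10=b.

puyxb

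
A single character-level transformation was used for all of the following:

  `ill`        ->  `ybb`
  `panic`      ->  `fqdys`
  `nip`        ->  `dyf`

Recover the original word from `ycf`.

imp

Compare letters: i→y is +16, l→b is +16, l→b is +16 — a constant shift. Each letter is shifted forward by 16 in the alphabet (a Caesar shift of +16).
Undoing it on ycf: y−16=i, c−16=m, f−16=p.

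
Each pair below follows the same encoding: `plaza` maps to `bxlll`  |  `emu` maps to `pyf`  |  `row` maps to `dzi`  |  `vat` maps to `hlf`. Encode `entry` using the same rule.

pzfdk

The shift depends on letter class: consonant p→b is +12, but vowel a→l is +11. The rule splits by letter class: vowels +11, consonants +12.
On entry: e(vowel)+11=p, n(cons)+12=z, t(cons)+12=f, r(cons)+12=d, y(cons)+12=k.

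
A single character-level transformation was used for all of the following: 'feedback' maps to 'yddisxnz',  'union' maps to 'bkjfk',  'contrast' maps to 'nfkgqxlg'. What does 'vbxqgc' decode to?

f(5)→y(24) and e(4)→d(3) fit y≡21x+23 (mod 26); the inverse of 21 mod 26 is 5. Each letter's alphabet position (a=0..z=25) is mapped through 21·x+23 mod 26 — an affine cipher.
Decoding vbxqgc: v(21)→5·(21−23)≡16=q; b(1)→5·(1−23)≡20=u; x(23)→5·(23−23)≡0=a; q(16)→5·(16−23)≡17=r; g(6)→5·(6−23)≡19=t; c(2)→5·(2−23)≡25=z (all mod 26).

quartz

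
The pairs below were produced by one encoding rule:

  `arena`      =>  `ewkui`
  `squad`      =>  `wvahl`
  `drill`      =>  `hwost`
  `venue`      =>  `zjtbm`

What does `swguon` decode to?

In arena: a→e is +4, r→w is +5, e→k is +6, n→u is +7 — the shift increases by 1 each position. The shift increases by 1 at each position, starting from +4: 4, 5, 6, ….
Decoding swguon: s−4=o, w−5=r, g−6=a, u−7=n, o−8=g, n−9=e.

orange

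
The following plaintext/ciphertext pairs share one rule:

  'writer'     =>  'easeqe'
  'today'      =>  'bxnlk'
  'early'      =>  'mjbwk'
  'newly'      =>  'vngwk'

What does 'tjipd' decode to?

In writer: w→e is +8, r→a is +9, i→s is +10, t→e is +11 — the shift increases by 1 each position. Letter i (0-indexed) is shifted by i+8, so successive shifts are 8, 9, 10, ….
Undoing it on tjipd: t−8=l, j−9=a, i−10=y, p−11=e, d−12=r.

layer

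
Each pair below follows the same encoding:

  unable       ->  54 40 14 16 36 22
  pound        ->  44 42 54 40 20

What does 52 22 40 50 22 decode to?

tense

u(#21)→54 and n(#14)→40: differences scale by 2, so n = 2·pos + 12. Each letter becomes 2×(its alphabet position, a=1..z=26) + 12.
Undoing it on 52 22 40 50 22: 52→(52−12)÷2=20=t, 22→(22−12)÷2=5=e, 40→(40−12)÷2=14=n, 50→(50−12)÷2=19=s, 22→(22−12)÷2=5=e.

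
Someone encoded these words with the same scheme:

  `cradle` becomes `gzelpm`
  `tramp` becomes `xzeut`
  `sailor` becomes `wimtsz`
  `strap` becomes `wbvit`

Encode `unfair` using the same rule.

Shifts by position in cradle: pos 0: c→g (+4), pos 1: r→z (+8), pos 2: a→e (+4), pos 3: d→l (+8) — repeating every 2. A repeating key of period 2 is used — shifts +4, +8 over and over.
On unfair: u+4=y, n+8=v, f+4=j, a+8=i, i+4=m, r+8=z.

yvjimz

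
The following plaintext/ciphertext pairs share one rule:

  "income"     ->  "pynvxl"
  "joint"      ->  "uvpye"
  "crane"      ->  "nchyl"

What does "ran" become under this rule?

The shift depends on letter class: consonant n→y is +11, but vowel i→p is +7. Vowels shift forward by 7 and consonants shift forward by 11.
Applying it to ran: r(cons)+11=c, a(vowel)+7=h, n(cons)+11=y.

chy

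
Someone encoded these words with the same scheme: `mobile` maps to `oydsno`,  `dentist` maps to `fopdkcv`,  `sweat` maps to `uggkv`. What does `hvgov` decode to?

fleet

It's a Vigenère-style cipher with numeric key [2,10]: position i shifts by key[i mod 2].
Decoding hvgov: h−2=f, v−10=l, g−2=e, o−10=e, v−2=t.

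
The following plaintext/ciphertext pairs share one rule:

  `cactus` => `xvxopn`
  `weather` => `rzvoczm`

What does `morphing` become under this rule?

hjmkcdib

Compare letters: c→x is +21, a→v is +21, c→x is +21 — a constant shift. Every letter moves 21 places later in the alphabet, wrapping around z→a.
On morphing: m+21=h, o+21=j, r+21=m, p+21=k, h+21=c, i+21=d, n+21=i, g+21=b.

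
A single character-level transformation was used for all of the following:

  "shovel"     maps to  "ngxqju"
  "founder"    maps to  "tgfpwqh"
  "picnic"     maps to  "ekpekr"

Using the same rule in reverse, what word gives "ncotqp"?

The output letters match the input read backwards, each shifted +2: shovel reversed is levohs. The word is reversed, then every letter is shifted forward by 2.
Undoing it on ncotqp: shift back: n−2=l, c−2=a, o−2=m, t−2=r, q−2=o, p−2=n → lamron; then reverse → normal.

normal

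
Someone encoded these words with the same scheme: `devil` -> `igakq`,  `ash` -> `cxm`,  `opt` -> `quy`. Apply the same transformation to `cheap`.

The shift depends on letter class: consonant d→i is +5, but vowel e→g is +2. Vowels shift forward by 2 and consonants shift forward by 5.
On cheap: c(cons)+5=h, h(cons)+5=m, e(vowel)+2=g, a(vowel)+2=c, p(cons)+5=u.

hmgcu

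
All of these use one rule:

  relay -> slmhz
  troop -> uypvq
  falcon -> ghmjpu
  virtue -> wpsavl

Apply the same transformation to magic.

Shifts by position in relay: pos 0: r→s (+1), pos 1: e→l (+7), pos 2: l→m (+1), pos 3: a→h (+7) — repeating every 2. It's a Vigenère-style cipher with numeric key [1,7]: position i shifts by key[i mod 2].
Applying it to magic: m+1=n, a+7=h, g+1=h, i+7=p, c+1=d.

nhhpd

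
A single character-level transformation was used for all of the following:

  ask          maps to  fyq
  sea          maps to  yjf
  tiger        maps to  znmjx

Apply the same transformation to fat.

The rule splits by letter class: vowels +5, consonants +6.
For fat: f(cons)+6=l, a(vowel)+5=f, t(cons)+6=z.

lfz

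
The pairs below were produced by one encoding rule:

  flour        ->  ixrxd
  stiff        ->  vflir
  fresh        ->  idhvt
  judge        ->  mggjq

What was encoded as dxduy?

Shifts by position in flour: pos 0: f→i (+3), pos 1: l→x (+12), pos 2: o→r (+3), pos 3: u→x (+3), pos 4: r→d (+12) — repeating every 3. A repeating key of period 3 is used — shifts +3, +12, +3 over and over.
Decoding dxduy: d−3=a, x−12=l, d−3=a, u−3=r, y−12=m.

alarm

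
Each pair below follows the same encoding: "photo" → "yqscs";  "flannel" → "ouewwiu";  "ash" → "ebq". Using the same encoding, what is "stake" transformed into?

The shift depends on letter class: consonant p→y is +9, but vowel o→s is +4. Two shifts are in play — +4 for a/e/i/o/u, +9 for every other letter.
For stake: s(cons)+9=b, t(cons)+9=c, a(vowel)+4=e, k(cons)+9=t, e(vowel)+4=i.

bceti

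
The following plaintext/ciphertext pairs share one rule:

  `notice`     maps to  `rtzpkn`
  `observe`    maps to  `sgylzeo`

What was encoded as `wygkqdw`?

stadium

In notice: n→r is +4, o→t is +5, t→z is +6, i→p is +7 — the shift increases by 1 each position. Each letter shifts forward by (position + 4), i.e. 4, 5, 6, … — the shift grows by one for each successive letter.
Reversing it on wygkqdw: w−4=s, y−5=t, g−6=a, k−7=d, q−8=i, d−9=u, w−10=m.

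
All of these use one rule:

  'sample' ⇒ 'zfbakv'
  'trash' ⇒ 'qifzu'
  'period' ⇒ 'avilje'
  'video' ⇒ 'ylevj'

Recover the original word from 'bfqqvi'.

s(18)→z(25) and a(0)→f(5) fit y≡17x+5 (mod 26); the inverse of 17 mod 26 is 23. This is an affine cipher: with a=0,…,z=25, each position x becomes (17x+5) mod 26.
Reversing it on bfqqvi: b(1)→23·(1−5)≡12=m; f(5)→23·(5−5)≡0=a; q(16)→23·(16−5)≡19=t; q(16)→23·(16−5)≡19=t; v(21)→23·(21−5)≡4=e; i(8)→23·(8−5)≡17=r (all mod 26).

matter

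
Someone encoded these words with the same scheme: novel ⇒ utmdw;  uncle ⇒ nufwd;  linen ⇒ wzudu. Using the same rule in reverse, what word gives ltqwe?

world

n(13)→u(20) and o(14)→t(19) fit y≡25x+7 (mod 26); the inverse of 25 mod 26 is 25. Treating letters as 0–25, the rule is x ↦ 25x + 7 (mod 26).
Decoding ltqwe: l(11)→25·(11−7)≡22=w; t(19)→25·(19−7)≡14=o; q(16)→25·(16−7)≡17=r; w(22)→25·(22−7)≡11=l; e(4)→25·(4−7)≡3=d (all mod 26).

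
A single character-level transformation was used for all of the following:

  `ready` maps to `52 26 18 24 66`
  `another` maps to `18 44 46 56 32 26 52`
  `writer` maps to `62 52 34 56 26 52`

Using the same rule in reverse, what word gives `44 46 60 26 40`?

novel

r(#18)→52 and e(#5)→26: differences scale by 2, so n = 2·pos + 16. With a=1..z=26, the number is 2·pos + 16.
Reversing it on 44 46 60 26 40: 44→(44−16)÷2=14=n, 46→(46−16)÷2=15=o, 60→(60−16)÷2=22=v, 26→(26−16)÷2=5=e, 40→(40−16)÷2=12=l.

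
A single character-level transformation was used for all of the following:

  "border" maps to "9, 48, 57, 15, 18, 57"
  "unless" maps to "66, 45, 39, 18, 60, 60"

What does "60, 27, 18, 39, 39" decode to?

b(#2)→9 and o(#15)→48: differences scale by 3, so n = 3·pos + 3. With a=1..z=26, the number is 3·pos + 3.
Reversing it on 60, 27, 18, 39, 39: 60→(60−3)÷3=19=s, 27→(27−3)÷3=8=h, 18→(18−3)÷3=5=e, 39→(39−3)÷3=12=l, 39→(39−3)÷3=12=l.

shell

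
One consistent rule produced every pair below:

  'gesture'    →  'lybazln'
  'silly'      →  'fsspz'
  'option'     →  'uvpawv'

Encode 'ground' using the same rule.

kubvyn

The output letters match the input read backwards, each shifted +7: gesture reversed is erutseg. The word is reversed, then every letter is shifted forward by 7.
For ground: reverse → dnuorg; then shift: d+7=k, n+7=u, u+7=b, o+7=v, r+7=y, g+7=n.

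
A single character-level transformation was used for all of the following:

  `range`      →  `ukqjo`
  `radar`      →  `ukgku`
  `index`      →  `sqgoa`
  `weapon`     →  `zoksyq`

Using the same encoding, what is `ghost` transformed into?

jkyvw

The rule splits by letter class: vowels +10, consonants +3.
For ghost: g(cons)+3=j, h(cons)+3=k, o(vowel)+10=y, s(cons)+3=v, t(cons)+3=w.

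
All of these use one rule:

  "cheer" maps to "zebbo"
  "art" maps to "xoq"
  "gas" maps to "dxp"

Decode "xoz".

This is a Caesar cipher with shift 23.
Reversing it on xoz: x−23=a, o−23=r, z−23=c.

arc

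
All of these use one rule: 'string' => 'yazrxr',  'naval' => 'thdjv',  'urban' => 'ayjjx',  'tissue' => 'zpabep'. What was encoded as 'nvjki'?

In string: s→y is +6, t→a is +7, r→z is +8, i→r is +9 — the shift increases by 1 each position. The shift increases by 1 at each position, starting from +6: 6, 7, 8, ….
Undoing it on nvjki: n−6=h, v−7=o, j−8=b, k−9=b, i−10=y.

hobby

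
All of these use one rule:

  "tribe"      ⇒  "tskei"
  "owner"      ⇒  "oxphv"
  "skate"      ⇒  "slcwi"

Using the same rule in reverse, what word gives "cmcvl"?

In tribe: t→t is +0, r→s is +1, i→k is +2, b→e is +3 — the shift increases by 1 each position. Each letter shifts forward by its position index (0, 1, 2, …) — the shift grows by one for each successive letter.
Reversing it on cmcvl: c−0=c, m−1=l, c−2=a, v−3=s, l−4=h.

clash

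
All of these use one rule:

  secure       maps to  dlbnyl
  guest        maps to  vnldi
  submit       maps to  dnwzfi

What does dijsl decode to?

stove

s(18)→d(3) and e(4)→l(11) fit y≡5x+17 (mod 26); the inverse of 5 mod 26 is 21. Treating letters as 0–25, the rule is x ↦ 5x + 17 (mod 26).
Undoing it on dijsl: d(3)→21·(3−17)≡18=s; i(8)→21·(8−17)≡19=t; j(9)→21·(9−17)≡14=o; s(18)→21·(18−17)≡21=v; l(11)→21·(11−17)≡4=e (all mod 26).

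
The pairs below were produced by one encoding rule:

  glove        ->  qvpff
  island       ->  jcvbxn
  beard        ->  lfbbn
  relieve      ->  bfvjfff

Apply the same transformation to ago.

bqp

The shift depends on letter class: consonant g→q is +10, but vowel o→p is +1. The rule splits by letter class: vowels +1, consonants +10.
Applying it to ago: a(vowel)+1=b, g(cons)+10=q, o(vowel)+1=p.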